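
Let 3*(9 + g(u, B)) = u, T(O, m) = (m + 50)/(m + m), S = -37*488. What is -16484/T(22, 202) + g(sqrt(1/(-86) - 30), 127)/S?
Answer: -30061144937/1137528 - I*sqrt(221966)/4658448 ≈ -26427.0 - 0.00010114*I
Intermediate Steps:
S = -18056
T(O, m) = (50 + m)/(2*m) (T(O, m) = (50 + m)/((2*m)) = (50 + m)*(1/(2*m)) = (50 + m)/(2*m))
g(u, B) = -9 + u/3
-16484/T(22, 202) + g(sqrt(1/(-86) - 30), 127)/S = -16484*404/(50 + 202) + (-9 + sqrt(1/(-86) - 30)/3)/(-18056) = -16484/((1/2)*(1/202)*252) + (-9 + sqrt(-1/86 - 30)/3)*(-1/18056) = -16484/63/101 + (-9 + sqrt(-2581/86)/3)*(-1/18056) = -16484*101/63 + (-9 + (I*sqrt(221966)/86)/3)*(-1/18056) = -1664884/63 + (-9 + I*sqrt(221966)/258)*(-1/18056) = -1664884/63 + (9/18056 - I*sqrt(221966)/4658448) = -30061144937/1137528 - I*sqrt(221966)/4658448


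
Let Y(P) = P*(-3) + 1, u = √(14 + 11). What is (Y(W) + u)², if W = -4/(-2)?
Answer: 0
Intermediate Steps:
u = 5 (u = √25 = 5)
W = 2 (W = -4*(-½) = 2)
Y(P) = 1 - 3*P (Y(P) = -3*P + 1 = 1 - 3*P)
(Y(W) + u)² = ((1 - 3*2) + 5)² = ((1 - 6) + 5)² = (-5 + 5)² = 0² = 0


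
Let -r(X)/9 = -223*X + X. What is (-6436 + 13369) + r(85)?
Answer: 176763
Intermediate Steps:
r(X) = 1998*X (r(X) = -9*(-223*X + X) = -(-1998)*X = 1998*X)
(-6436 + 13369) + r(85) = (-6436 + 13369) + 1998*85 = 6933 + 169830 = 176763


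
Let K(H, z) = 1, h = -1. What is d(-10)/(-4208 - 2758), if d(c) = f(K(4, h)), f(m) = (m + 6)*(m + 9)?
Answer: -35/3483 ≈ -0.010049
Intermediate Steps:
f(m) = (6 + m)*(9 + m)
d(c) = 70 (d(c) = 54 + 1² + 15*1 = 54 + 1 + 15 = 70)
d(-10)/(-4208 - 2758) = 70/(-4208 - 2758) = 70/(-6966) = 70*(-1/6966) = -35/3483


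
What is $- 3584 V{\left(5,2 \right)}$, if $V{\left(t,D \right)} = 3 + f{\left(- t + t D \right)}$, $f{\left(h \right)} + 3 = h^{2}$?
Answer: $-89600$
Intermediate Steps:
$f{\left(h \right)} = -3 + h^{2}$
$V{\left(t,D \right)} = \left(- t + D t\right)^{2}$ ($V{\left(t,D \right)} = 3 + \left(-3 + \left(- t + t D\right)^{2}\right) = 3 + \left(-3 + \left(- t + D t\right)^{2}\right) = \left(- t + D t\right)^{2}$)
$- 3584 V{\left(5,2 \right)} = - 3584 \cdot 5^{2} \left(-1 + 2\right)^{2} = - 3584 \cdot 25 \cdot 1^{2} = - 3584 \cdot 25 \cdot 1 = \left(-3584\right) 25 = -89600$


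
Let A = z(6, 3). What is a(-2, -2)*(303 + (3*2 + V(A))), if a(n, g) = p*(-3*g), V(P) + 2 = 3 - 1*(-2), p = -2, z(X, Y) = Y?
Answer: -3744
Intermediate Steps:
A = 3
V(P) = 3 (V(P) = -2 + (3 - 1*(-2)) = -2 + (3 + 2) = -2 + 5 = 3)
a(n, g) = 6*g (a(n, g) = -(-6)*g = 6*g)
a(-2, -2)*(303 + (3*2 + V(A))) = (6*(-2))*(303 + (3*2 + 3)) = -12*(303 + (6 + 3)) = -12*(303 + 9) = -12*312 = -3744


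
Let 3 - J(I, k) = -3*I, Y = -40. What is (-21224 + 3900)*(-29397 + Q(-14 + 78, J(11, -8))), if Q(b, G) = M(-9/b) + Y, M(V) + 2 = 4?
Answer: 509931940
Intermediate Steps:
M(V) = 2 (M(V) = -2 + 4 = 2)
J(I, k) = 3 + 3*I (J(I, k) = 3 - (-3)*I = 3 + 3*I)
Q(b, G) = -38 (Q(b, G) = 2 - 40 = -38)
(-21224 + 3900)*(-29397 + Q(-14 + 78, J(11, -8))) = (-21224 + 3900)*(-29397 - 38) = -17324*(-29435) = 509931940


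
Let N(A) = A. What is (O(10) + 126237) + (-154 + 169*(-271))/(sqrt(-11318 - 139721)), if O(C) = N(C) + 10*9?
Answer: 126337 + 45953*I*sqrt(151039)/151039 ≈ 1.2634e+5 + 118.24*I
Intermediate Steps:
O(C) = 90 + C (O(C) = C + 10*9 = C + 90 = 90 + C)
(O(10) + 126237) + (-154 + 169*(-271))/(sqrt(-11318 - 139721)) = ((90 + 10) + 126237) + (-154 + 169*(-271))/(sqrt(-11318 - 139721)) = (100 + 126237) + (-154 - 45799)/(sqrt(-151039)) = 126337 - 45953*(-I*sqrt(151039)/151039) = 126337 - (-45953)*I*sqrt(151039)/151039 = 126337 + 45953*I*sqrt(151039)/151039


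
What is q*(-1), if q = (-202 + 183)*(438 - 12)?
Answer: 8094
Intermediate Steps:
q = -8094 (q = -19*426 = -8094)
q*(-1) = -8094*(-1) = 8094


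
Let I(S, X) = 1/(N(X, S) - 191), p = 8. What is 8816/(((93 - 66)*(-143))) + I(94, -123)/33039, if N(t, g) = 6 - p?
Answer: -6246162877/2735530083 ≈ -2.2833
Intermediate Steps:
N(t, g) = -2 (N(t, g) = 6 - 1*8 = 6 - 8 = -2)
I(S, X) = -1/193 (I(S, X) = 1/(-2 - 191) = 1/(-193) = -1/193)
8816/(((93 - 66)*(-143))) + I(94, -123)/33039 = 8816/(((93 - 66)*(-143))) - 1/193/33039 = 8816/((27*(-143))) - 1/193*1/33039 = 8816/(-3861) - 1/6376527 = 8816*(-1/3861) - 1/6376527 = -8816/3861 - 1/6376527 = -6246162877/2735530083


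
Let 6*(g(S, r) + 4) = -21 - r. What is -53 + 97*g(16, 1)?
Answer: -2390/3 ≈ -796.67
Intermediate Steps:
g(S, r) = -15/2 - r/6 (g(S, r) = -4 + (-21 - r)/6 = -4 + (-7/2 - r/6) = -15/2 - r/6)
-53 + 97*g(16, 1) = -53 + 97*(-15/2 - ⅙*1) = -53 + 97*(-15/2 - ⅙) = -53 + 97*(-23/3) = -53 - 2231/3 = -2390/3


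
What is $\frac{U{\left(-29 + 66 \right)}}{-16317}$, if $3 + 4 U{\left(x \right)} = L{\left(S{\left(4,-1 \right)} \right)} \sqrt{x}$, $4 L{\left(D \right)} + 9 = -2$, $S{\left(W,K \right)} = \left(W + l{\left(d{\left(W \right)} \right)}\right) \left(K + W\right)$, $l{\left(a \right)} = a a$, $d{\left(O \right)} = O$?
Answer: $\frac{1}{21756} + \frac{11 \sqrt{37}}{261072} \approx 0.00030226$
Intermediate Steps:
$l{\left(a \right)} = a^{2}$
$S{\left(W,K \right)} = \left(K + W\right) \left(W + W^{2}\right)$ ($S{\left(W,K \right)} = \left(W + W^{2}\right) \left(K + W\right) = \left(K + W\right) \left(W + W^{2}\right)$)
$L{\left(D \right)} = - \frac{11}{4}$ ($L{\left(D \right)} = - \frac{9}{4} + \frac{1}{4} \left(-2\right) = - \frac{9}{4} - \frac{1}{2} = - \frac{11}{4}$)
$U{\left(x \right)} = - \frac{3}{4} - \frac{11 \sqrt{x}}{16}$ ($U{\left(x \right)} = - \frac{3}{4} + \frac{\left(- \frac{11}{4}\right) \sqrt{x}}{4} = - \frac{3}{4} - \frac{11 \sqrt{x}}{16}$)
$\frac{U{\left(-29 + 66 \right)}}{-16317} = \frac{- \frac{3}{4} - \frac{11 \sqrt{-29 + 66}}{16}}{-16317} = \left(- \frac{3}{4} - \frac{11 \sqrt{37}}{16}\right) \left(- \frac{1}{16317}\right) = \frac{1}{21756} + \frac{11 \sqrt{37}}{261072}$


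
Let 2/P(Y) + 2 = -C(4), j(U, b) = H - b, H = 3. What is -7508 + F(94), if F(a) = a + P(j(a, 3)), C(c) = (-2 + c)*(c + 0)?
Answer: -37071/5 ≈ -7414.2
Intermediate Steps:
j(U, b) = 3 - b
C(c) = c*(-2 + c) (C(c) = (-2 + c)*c = c*(-2 + c))
P(Y) = -⅕ (P(Y) = 2/(-2 - 4*(-2 + 4)) = 2/(-2 - 4*2) = 2/(-2 - 1*8) = 2/(-2 - 8) = 2/(-10) = 2*(-⅒) = -⅕)
F(a) = -⅕ + a (F(a) = a - ⅕ = -⅕ + a)
-7508 + F(94) = -7508 + (-⅕ + 94) = -7508 + 469/5 = -37071/5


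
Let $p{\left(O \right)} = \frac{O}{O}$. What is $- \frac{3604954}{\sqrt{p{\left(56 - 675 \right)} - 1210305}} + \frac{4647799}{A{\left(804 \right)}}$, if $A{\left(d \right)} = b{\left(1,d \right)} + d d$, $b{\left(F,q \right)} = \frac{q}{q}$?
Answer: $\frac{4647799}{646417} + \frac{1802477 i \sqrt{18911}}{75644} \approx 7.1901 + 3276.8 i$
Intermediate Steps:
$b{\left(F,q \right)} = 1$
$p{\left(O \right)} = 1$
$A{\left(d \right)} = 1 + d^{2}$ ($A{\left(d \right)} = 1 + d d = 1 + d^{2}$)
$- \frac{3604954}{\sqrt{p{\left(56 - 675 \right)} - 1210305}} + \frac{4647799}{A{\left(804 \right)}} = - \frac{3604954}{\sqrt{1 - 1210305}} + \frac{4647799}{1 + 804^{2}} = - \frac{3604954}{\sqrt{-1210304}} + \frac{4647799}{1 + 646416} = - \frac{3604954}{8 i \sqrt{18911}} + \frac{4647799}{646417} = - 3604954 \left(- \frac{i \sqrt{18911}}{151288}\right) + 4647799 \cdot \frac{1}{646417} = \frac{1802477 i \sqrt{18911}}{75644} + \frac{4647799}{646417} = \frac{4647799}{646417} + \frac{1802477 i \sqrt{18911}}{75644}$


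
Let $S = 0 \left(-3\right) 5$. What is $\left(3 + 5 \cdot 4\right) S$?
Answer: $0$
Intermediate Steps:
$S = 0$ ($S = 0 \cdot 5 = 0$)
$\left(3 + 5 \cdot 4\right) S = \left(3 + 5 \cdot 4\right) 0 = \left(3 + 20\right) 0 = 23 \cdot 0 = 0$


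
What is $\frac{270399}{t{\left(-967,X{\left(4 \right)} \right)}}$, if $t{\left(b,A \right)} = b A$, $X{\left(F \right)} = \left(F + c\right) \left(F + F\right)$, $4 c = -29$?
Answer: $\frac{270399}{25142} \approx 10.755$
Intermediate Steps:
$c = - \frac{29}{4}$ ($c = \frac{1}{4} \left(-29\right) = - \frac{29}{4} \approx -7.25$)
$X{\left(F \right)} = 2 F \left(- \frac{29}{4} + F\right)$ ($X{\left(F \right)} = \left(F - \frac{29}{4}\right) \left(F + F\right) = \left(- \frac{29}{4} + F\right) 2 F = 2 F \left(- \frac{29}{4} + F\right)$)
$t{\left(b,A \right)} = A b$
$\frac{270399}{t{\left(-967,X{\left(4 \right)} \right)}} = \frac{270399}{\frac{1}{2} \cdot 4 \left(-29 + 4 \cdot 4\right) \left(-967\right)} = \frac{270399}{\frac{1}{2} \cdot 4 \left(-29 + 16\right) \left(-967\right)} = \frac{270399}{\frac{1}{2} \cdot 4 \left(-13\right) \left(-967\right)} = \frac{270399}{\left(-26\right) \left(-967\right)} = \frac{270399}{25142}$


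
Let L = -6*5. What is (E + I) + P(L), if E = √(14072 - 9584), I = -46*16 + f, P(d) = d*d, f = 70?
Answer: 234 + 2*√1122 ≈ 300.99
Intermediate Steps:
L = -30
P(d) = d²
I = -666 (I = -46*16 + 70 = -736 + 70 = -666)
E = 2*√1122 (E = √4488 = 2*√1122 ≈ 66.993)
(E + I) + P(L) = (2*√1122 - 666) + (-30)² = (-666 + 2*√1122) + 900 = 234 + 2*√1122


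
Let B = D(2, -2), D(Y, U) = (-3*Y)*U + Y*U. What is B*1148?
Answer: 9184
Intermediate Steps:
D(Y, U) = -2*U*Y (D(Y, U) = -3*U*Y + U*Y = -2*U*Y)
B = 8 (B = -2*(-2)*2 = 8)
B*1148 = 8*1148 = 9184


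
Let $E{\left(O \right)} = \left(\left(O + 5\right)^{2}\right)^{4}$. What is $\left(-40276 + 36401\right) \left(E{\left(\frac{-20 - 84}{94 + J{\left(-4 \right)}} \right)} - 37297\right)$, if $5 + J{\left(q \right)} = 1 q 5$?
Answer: $\frac{30160260888451700542000}{513798374428641} \approx 5.8701 \cdot 10^{7}$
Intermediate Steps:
$J{\left(q \right)} = -5 + 5 q$ ($J{\left(q \right)} = -5 + 1 q 5 = -5 + q 5 = -5 + 5 q$)
$E{\left(O \right)} = \left(5 + O\right)^{8}$ ($E{\left(O \right)} = \left(\left(5 + O\right)^{2}\right)^{4} = \left(5 + O\right)^{8}$)
$\left(-40276 + 36401\right) \left(E{\left(\frac{-20 - 84}{94 + J{\left(-4 \right)}} \right)} - 37297\right) = \left(-40276 + 36401\right) \left(\left(5 + \frac{-20 - 84}{94 + \left(-5 + 5 \left(-4\right)\right)}\right)^{8} - 37297\right) = - 3875 \left(\left(5 - \frac{104}{94 - 25}\right)^{8} - 37297\right) = - 3875 \left(\left(5 - \frac{104}{69}\right)^{8} - 37297\right) = - 3875 \left(\left(\frac{241}{69}\right)^{8} - 37297\right) = - 3875 \left(\frac{11379844838561358721}{513798374428641} - 37297\right) = \left(-3875\right) \left(- \frac{7783293132503664656}{513798374428641}\right) = \frac{30160260888451700542000}{513798374428641}$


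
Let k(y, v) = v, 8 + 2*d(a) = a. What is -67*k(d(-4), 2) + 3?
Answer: -131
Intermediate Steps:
d(a) = -4 + a/2
-67*k(d(-4), 2) + 3 = -67*2 + 3 = -134 + 3 = -131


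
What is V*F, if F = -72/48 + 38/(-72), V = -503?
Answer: 36719/36 ≈ 1020.0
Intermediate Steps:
F = -73/36 (F = -72*1/48 + 38*(-1/72) = -3/2 - 19/36 = -73/36 ≈ -2.0278)
V*F = -503*(-73/36) = 36719/36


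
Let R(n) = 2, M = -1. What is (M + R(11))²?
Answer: 1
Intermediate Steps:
(M + R(11))² = (-1 + 2)² = 1² = 1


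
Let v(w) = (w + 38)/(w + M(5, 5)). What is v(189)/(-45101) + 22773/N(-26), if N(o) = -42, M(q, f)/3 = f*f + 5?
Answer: -13645559281/25166358 ≈ -542.21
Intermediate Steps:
M(q, f) = 15 + 3*f**2 (M(q, f) = 3*(f*f + 5) = 3*(f**2 + 5) = 3*(5 + f**2) = 15 + 3*f**2)
v(w) = (38 + w)/(90 + w) (v(w) = (w + 38)/(w + (15 + 3*5**2)) = (38 + w)/(w + (15 + 3*25)) = (38 + w)/(w + (15 + 75)) = (38 + w)/(w + 90) = (38 + w)/(90 + w))
v(189)/(-45101) + 22773/N(-26) = ((38 + 189)/(90 + 189))/(-45101) + 22773/(-42) = (227/279)*(-1/45101) + 22773*(-1/42) = ((1/279)*227)*(-1/45101) - 7591/14 = (227/279)*(-1/45101) - 7591/14 = -227/12583179 - 7591/14 = -13645559281/25166358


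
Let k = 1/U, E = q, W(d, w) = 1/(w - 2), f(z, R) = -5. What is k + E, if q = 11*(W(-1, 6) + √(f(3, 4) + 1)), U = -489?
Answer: 5375/1956 + 22*I ≈ 2.748 + 22.0*I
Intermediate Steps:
W(d, w) = 1/(-2 + w)
q = 11/4 + 22*I (q = 11*(1/(-2 + 6) + √(-5 + 1)) = 11*(1/4 + √(-4)) = 11*(¼ + 2*I) = 11/4 + 22*I ≈ 2.75 + 22.0*I)
E = 11/4 + 22*I ≈ 2.75 + 22.0*I
k = -1/489 (k = 1/(-489) = -1/489 ≈ -0.0020450)
k + E = -1/489 + (11/4 + 22*I) = 5375/1956 + 22*I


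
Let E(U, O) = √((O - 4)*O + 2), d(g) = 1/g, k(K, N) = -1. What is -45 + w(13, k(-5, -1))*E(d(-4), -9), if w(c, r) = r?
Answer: -45 - √119 ≈ -55.909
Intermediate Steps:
E(U, O) = √(2 + O*(-4 + O)) (E(U, O) = √((-4 + O)*O + 2) = √(O*(-4 + O) + 2) = √(2 + O*(-4 + O)))
-45 + w(13, k(-5, -1))*E(d(-4), -9) = -45 - √(2 + (-9)² - 4*(-9)) = -45 - √(2 + 81 + 36) = -45 - √119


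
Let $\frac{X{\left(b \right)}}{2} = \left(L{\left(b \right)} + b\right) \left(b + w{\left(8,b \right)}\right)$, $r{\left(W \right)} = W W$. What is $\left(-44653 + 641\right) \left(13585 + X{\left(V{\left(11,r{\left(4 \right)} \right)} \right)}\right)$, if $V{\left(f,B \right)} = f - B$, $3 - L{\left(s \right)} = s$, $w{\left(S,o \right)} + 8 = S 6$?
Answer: $-607145540$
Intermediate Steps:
$w{\left(S,o \right)} = -8 + 6 S$ ($w{\left(S,o \right)} = -8 + S 6 = -8 + 6 S$)
$r{\left(W \right)} = W^{2}$
$L{\left(s \right)} = 3 - s$
$X{\left(b \right)} = 240 + 6 b$ ($X{\left(b \right)} = 2 \left(\left(3 - b\right) + b\right) \left(b + \left(-8 + 6 \cdot 8\right)\right) = 2 \cdot 3 \left(b + \left(-8 + 48\right)\right) = 2 \cdot 3 \left(b + 40\right) = 2 \cdot 3 \left(40 + b\right) = 2 \left(120 + 3 b\right) = 240 + 6 b$)
$\left(-44653 + 641\right) \left(13585 + X{\left(V{\left(11,r{\left(4 \right)} \right)} \right)}\right) = \left(-44653 + 641\right) \left(13585 + \left(240 + 6 \left(11 - 4^{2}\right)\right)\right) = - 44012 \left(13585 + \left(240 + 6 \left(11 - 16\right)\right)\right) = - 44012 \left(13585 + \left(240 + 6 \left(-5\right)\right)\right) = - 44012 \left(13585 + \left(240 - 30\right)\right) = - 44012 \left(13585 + 210\right) = \left(-44012\right) 13795 = -607145540$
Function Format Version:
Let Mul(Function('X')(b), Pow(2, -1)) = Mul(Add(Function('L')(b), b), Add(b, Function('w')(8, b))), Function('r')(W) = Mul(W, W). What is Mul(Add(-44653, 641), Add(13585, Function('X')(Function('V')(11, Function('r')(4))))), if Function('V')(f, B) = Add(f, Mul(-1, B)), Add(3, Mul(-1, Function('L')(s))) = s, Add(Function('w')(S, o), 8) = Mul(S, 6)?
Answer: -607145540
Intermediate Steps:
Function('w')(S, o) = Add(-8, Mul(6, S)) (Function('w')(S, o) = Add(-8, Mul(S, 6)) = Add(-8, Mul(6, S)))
Function('r')(W) = Pow(W, 2)
Function('L')(s) = Add(3, Mul(-1, s))
Function('X')(b) = Add(240, Mul(6, b)) (Function('X')(b) = Mul(2, Mul(Add(Add(3, Mul(-1, b)), b), Add(b, Add(-8, Mul(6, 8))))) = Mul(2, Mul(3, Add(b, Add(-8, 48)))) = Mul(2, Mul(3, Add(b, 40))) = Mul(2, Mul(3, Add(40, b))) = Mul(2, Add(120, Mul(3, b))) = Add(240, Mul(6, b)))
Mul(Add(-44653, 641), Add(13585, Function('X')(Function('V')(11, Function('r')(4))))) = Mul(Add(-44653, 641), Add(13585, Add(240, Mul(6, Add(11, Mul(-1, Pow(4, 2))))))) = Mul(-44012, Add(13585, Add(240, Mul(6, Add(11, Mul(-1, 16)))))) = Mul(-44012, Add(13585, Add(240, Mul(6, Add(11, -16))))) = Mul(-44012, Add(13585, Add(240, Mul(6, -5)))) = Mul(-44012, Add(13585, Add(240, -30))) = Mul(-44012, Add(13585, 210)) = Mul(-44012, 13795) = -607145540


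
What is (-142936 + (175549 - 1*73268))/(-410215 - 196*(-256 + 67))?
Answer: 40655/373171 ≈ 0.10894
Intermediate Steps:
(-142936 + (175549 - 1*73268))/(-410215 - 196*(-256 + 67)) = (-142936 + (175549 - 73268))/(-410215 - 196*(-189)) = (-142936 + 102281)/(-410215 + 37044) = -40655/(-373171) = -40655*(-1/373171) = 40655/373171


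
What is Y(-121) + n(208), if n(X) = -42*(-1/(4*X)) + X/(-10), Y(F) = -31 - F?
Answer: 144041/2080 ≈ 69.250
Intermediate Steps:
n(X) = -X/10 + 21/(2*X) (n(X) = -42*(-1/(4*X)) + X*(-1/10) = -(-21)/(2*X) - X/10 = 21/(2*X) - X/10 = -X/10 + 21/(2*X))
Y(-121) + n(208) = (-31 - 1*(-121)) + (1/10)*(105 - 1*208**2)/208 = (-31 + 121) + (1/10)*(1/208)*(105 - 1*43264) = 90 + (1/10)*(1/208)*(105 - 43264) = 90 + (1/10)*(1/208)*(-43159) = 90 - 43159/2080 = 144041/2080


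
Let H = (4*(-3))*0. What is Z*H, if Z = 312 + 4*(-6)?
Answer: 0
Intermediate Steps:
H = 0 (H = -12*0 = 0)
Z = 288 (Z = 312 - 24 = 288)
Z*H = 288*0 = 0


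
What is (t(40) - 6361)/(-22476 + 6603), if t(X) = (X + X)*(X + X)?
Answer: -1/407 ≈ -0.0024570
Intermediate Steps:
t(X) = 4*X² (t(X) = (2*X)*(2*X) = 4*X²)
(t(40) - 6361)/(-22476 + 6603) = (4*40² - 6361)/(-22476 + 6603) = (4*1600 - 6361)/(-15873) = (6400 - 6361)*(-1/15873) = 39*(-1/15873) = -1/407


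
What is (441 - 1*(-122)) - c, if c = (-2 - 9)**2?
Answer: 442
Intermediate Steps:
c = 121 (c = (-11)**2 = 121)
(441 - 1*(-122)) - c = (441 - 1*(-122)) - 1*121 = (441 + 122) - 121 = 563 - 121 = 442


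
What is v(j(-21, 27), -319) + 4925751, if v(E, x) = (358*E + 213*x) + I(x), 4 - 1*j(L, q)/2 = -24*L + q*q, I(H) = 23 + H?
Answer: 3977544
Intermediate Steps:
j(L, q) = 8 - 2*q**2 + 48*L (j(L, q) = 8 - 2*(-24*L + q*q) = 8 - 2*(-24*L + q**2) = 8 - 2*(q**2 - 24*L) = 8 + (-2*q**2 + 48*L) = 8 - 2*q**2 + 48*L)
v(E, x) = 23 + 214*x + 358*E (v(E, x) = (358*E + 213*x) + (23 + x) = (213*x + 358*E) + (23 + x) = 23 + 214*x + 358*E)
v(j(-21, 27), -319) + 4925751 = (23 + 214*(-319) + 358*(8 - 2*27**2 + 48*(-21))) + 4925751 = (23 - 68266 + 358*(8 - 2*729 - 1008)) + 4925751 = (23 - 68266 + 358*(8 - 1458 - 1008)) + 4925751 = (23 - 68266 + 358*(-2458)) + 4925751 = (23 - 68266 - 879964) + 4925751 = -948207 + 4925751 = 3977544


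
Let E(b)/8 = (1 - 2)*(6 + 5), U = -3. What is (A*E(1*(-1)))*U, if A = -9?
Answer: -2376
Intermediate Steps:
E(b) = -88 (E(b) = 8*((1 - 2)*(6 + 5)) = 8*(-1*11) = 8*(-11) = -88)
(A*E(1*(-1)))*U = -9*(-88)*(-3) = 792*(-3) = -2376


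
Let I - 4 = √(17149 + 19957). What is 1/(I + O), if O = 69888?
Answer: 34946/2442427279 - √37106/4884854558 ≈ 1.4268e-5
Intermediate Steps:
I = 4 + √37106 (I = 4 + √(17149 + 19957) = 4 + √37106 ≈ 196.63)
1/(I + O) = 1/((4 + √37106) + 69888) = 1/(69892 + √37106)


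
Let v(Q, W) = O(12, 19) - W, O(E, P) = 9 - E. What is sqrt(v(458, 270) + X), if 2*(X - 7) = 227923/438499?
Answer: I*sqrt(204387492857910)/876998 ≈ 16.302*I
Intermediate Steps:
X = 6366909/876998 (X = 7 + (227923/438499)/2 = 7 + (227923*(1/438499))/2 = 7 + (1/2)*(227923/438499) = 7 + 227923/876998 = 6366909/876998 ≈ 7.2599)
v(Q, W) = -3 - W (v(Q, W) = (9 - 1*12) - W = (9 - 12) - W = -3 - W)
sqrt(v(458, 270) + X) = sqrt((-3 - 1*270) + 6366909/876998) = sqrt((-3 - 270) + 6366909/876998) = sqrt(-273 + 6366909/876998) = sqrt(-233053545/876998) = I*sqrt(204387492857910)/876998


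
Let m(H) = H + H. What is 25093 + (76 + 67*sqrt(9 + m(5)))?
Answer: 25169 + 67*sqrt(19) ≈ 25461.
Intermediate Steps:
m(H) = 2*H
25093 + (76 + 67*sqrt(9 + m(5))) = 25093 + (76 + 67*sqrt(9 + 2*5)) = 25093 + (76 + 67*sqrt(9 + 10)) = 25093 + (76 + 67*sqrt(19)) = 25169 + 67*sqrt(19)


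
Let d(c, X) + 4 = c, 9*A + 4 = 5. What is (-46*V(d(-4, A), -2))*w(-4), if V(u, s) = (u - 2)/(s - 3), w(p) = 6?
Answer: -552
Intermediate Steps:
A = ⅑ (A = -4/9 + (⅑)*5 = -4/9 + 5/9 = ⅑ ≈ 0.11111)
d(c, X) = -4 + c
V(u, s) = (-2 + u)/(-3 + s)
(-46*V(d(-4, A), -2))*w(-4) = -46*(-2 + (-4 - 4))/(-3 - 2)*6 = -46*(-2 - 8)/(-5)*6 = -(-46)*(-10)/5*6 = -46*2*6 = -92*6 = -552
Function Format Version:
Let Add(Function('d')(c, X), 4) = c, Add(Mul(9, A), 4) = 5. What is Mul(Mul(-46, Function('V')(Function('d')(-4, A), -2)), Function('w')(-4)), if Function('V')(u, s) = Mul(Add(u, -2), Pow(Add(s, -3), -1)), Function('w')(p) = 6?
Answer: -552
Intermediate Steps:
A = Rational(1, 9) (A = Add(Rational(-4, 9), Mul(Rational(1, 9), 5)) = Add(Rational(-4, 9), Rational(5, 9)) = Rational(1, 9) ≈ 0.11111)
Function('d')(c, X) = Add(-4, c)
Function('V')(u, s) = Mul(Pow(Add(-3, s), -1), Add(-2, u)) (Function('V')(u, s) = Mul(Add(-2, u), Pow(Add(-3, s), -1)) = Mul(Pow(Add(-3, s), -1), Add(-2, u)))
Mul(Mul(-46, Function('V')(Function('d')(-4, A), -2)), Function('w')(-4)) = Mul(Mul(-46, Mul(Pow(Add(-3, -2), -1), Add(-2, Add(-4, -4)))), 6) = Mul(Mul(-46, Mul(Pow(-5, -1), Add(-2, -8))), 6) = Mul(Mul(-46, Mul(Rational(-1, 5), -10)), 6) = Mul(Mul(-46, 2), 6) = Mul(-92, 6) = -552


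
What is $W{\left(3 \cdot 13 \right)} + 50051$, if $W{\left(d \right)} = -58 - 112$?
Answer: $49881$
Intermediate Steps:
$W{\left(d \right)} = -170$
$W{\left(3 \cdot 13 \right)} + 50051 = -170 + 50051 = 49881$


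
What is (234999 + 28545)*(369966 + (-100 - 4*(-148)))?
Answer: 97631983152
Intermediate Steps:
(234999 + 28545)*(369966 + (-100 - 4*(-148))) = 263544*(369966 + (-100 + 592)) = 263544*(369966 + 492) = 263544*370458 = 97631983152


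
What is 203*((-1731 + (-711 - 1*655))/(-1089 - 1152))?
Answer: 628691/2241 ≈ 280.54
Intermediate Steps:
203*((-1731 + (-711 - 1*655))/(-1089 - 1152)) = 203*((-1731 + (-711 - 655))/(-2241)) = 203*((-1731 - 1366)*(-1/2241)) = 203*(-3097*(-1/2241)) = 203*(3097/2241) = 628691/2241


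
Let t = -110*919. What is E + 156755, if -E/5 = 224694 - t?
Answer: -1472165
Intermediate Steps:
t = -101090
E = -1628920 (E = -5*(224694 - 1*(-101090)) = -5*(224694 + 101090) = -5*325784 = -1628920)
E + 156755 = -1628920 + 156755 = -1472165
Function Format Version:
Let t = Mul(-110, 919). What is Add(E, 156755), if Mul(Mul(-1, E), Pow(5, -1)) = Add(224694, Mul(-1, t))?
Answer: -1472165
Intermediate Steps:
t = -101090
E = -1628920 (E = Mul(-5, Add(224694, Mul(-1, -101090))) = Mul(-5, Add(224694, 101090)) = Mul(-5, 325784) = -1628920)
Add(E, 156755) = Add(-1628920, 156755) = -1472165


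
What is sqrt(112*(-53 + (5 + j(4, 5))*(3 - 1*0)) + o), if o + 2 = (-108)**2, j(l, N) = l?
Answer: 25*sqrt(14) ≈ 93.541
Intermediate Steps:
o = 11662 (o = -2 + (-108)**2 = -2 + 11664 = 11662)
sqrt(112*(-53 + (5 + j(4, 5))*(3 - 1*0)) + o) = sqrt(112*(-53 + (5 + 4)*(3 - 1*0)) + 11662) = sqrt(112*(-53 + 9*(3 + 0)) + 11662) = sqrt(112*(-53 + 9*3) + 11662) = sqrt(112*(-53 + 27) + 11662) = sqrt(112*(-26) + 11662) = sqrt(-2912 + 11662) = sqrt(8750) = 25*sqrt(14)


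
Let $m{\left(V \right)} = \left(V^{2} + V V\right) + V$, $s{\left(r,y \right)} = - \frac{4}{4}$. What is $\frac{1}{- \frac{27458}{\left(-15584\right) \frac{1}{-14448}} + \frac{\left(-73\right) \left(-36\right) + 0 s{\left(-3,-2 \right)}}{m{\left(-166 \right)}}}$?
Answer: $- \frac{13379351}{340590025833} \approx -3.9283 \cdot 10^{-5}$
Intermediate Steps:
$s{\left(r,y \right)} = -1$ ($s{\left(r,y \right)} = \left(-4\right) \frac{1}{4} = -1$)
$m{\left(V \right)} = V + 2 V^{2}$ ($m{\left(V \right)} = \left(V^{2} + V^{2}\right) + V = 2 V^{2} + V = V + 2 V^{2}$)
$\frac{1}{- \frac{27458}{\left(-15584\right) \frac{1}{-14448}} + \frac{\left(-73\right) \left(-36\right) + 0 s{\left(-3,-2 \right)}}{m{\left(-166 \right)}}} = \frac{1}{- \frac{27458}{\left(-15584\right) \frac{1}{-14448}} + \frac{\left(-73\right) \left(-36\right) + 0 \left(-1\right)}{\left(-166\right) \left(1 + 2 \left(-166\right)\right)}} = \frac{1}{- \frac{27458}{\left(-15584\right) \left(- \frac{1}{14448}\right)} + \frac{2628 + 0}{\left(-166\right) \left(1 - 332\right)}} = \frac{1}{- \frac{27458}{\frac{974}{903}} + \frac{2628}{\left(-166\right) \left(-331\right)}} = \frac{1}{\left(-27458\right) \frac{903}{974} + \frac{2628}{54946}} = \frac{1}{- \frac{12397287}{487} + 2628 \cdot \frac{1}{54946}} = \frac{1}{- \frac{12397287}{487} + \frac{1314}{27473}} = \frac{1}{- \frac{340590025833}{13379351}} = - \frac{13379351}{340590025833}$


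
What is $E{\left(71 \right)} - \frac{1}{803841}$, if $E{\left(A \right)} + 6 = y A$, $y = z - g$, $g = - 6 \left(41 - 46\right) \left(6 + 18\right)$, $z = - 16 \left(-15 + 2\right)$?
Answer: $- \frac{29226051079}{803841} \approx -36358.0$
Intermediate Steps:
$z = 208$ ($z = \left(-16\right) \left(-13\right) = 208$)
$g = 720$ ($g = - 6 \left(\left(-5\right) 24\right) = \left(-6\right) \left(-120\right) = 720$)
$y = -512$ ($y = 208 - 720 = -512$)
$E{\left(A \right)} = -6 - 512 A$
$E{\left(71 \right)} - \frac{1}{803841} = \left(-6 - 36352\right) - \frac{1}{803841} = -36358 - \frac{1}{803841} = - \frac{29226051079}{803841}$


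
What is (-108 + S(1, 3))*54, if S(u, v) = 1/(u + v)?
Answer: -11637/2 ≈ -5818.5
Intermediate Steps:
(-108 + S(1, 3))*54 = (-108 + 1/(1 + 3))*54 = (-108 + 1/4)*54 = (-108 + ¼)*54 = -431/4*54 = -11637/2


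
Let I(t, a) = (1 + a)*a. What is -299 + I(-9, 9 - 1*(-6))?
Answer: -59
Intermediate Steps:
I(t, a) = a*(1 + a)
-299 + I(-9, 9 - 1*(-6)) = -299 + (9 - 1*(-6))*(1 + (9 - 1*(-6))) = -299 + (9 + 6)*(1 + (9 + 6)) = -299 + 15*(1 + 15) = -299 + 15*16 = -299 + 240 = -59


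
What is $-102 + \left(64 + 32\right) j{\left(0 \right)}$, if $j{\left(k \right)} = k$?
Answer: $-102$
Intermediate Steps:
$-102 + \left(64 + 32\right) j{\left(0 \right)} = -102 + \left(64 + 32\right) 0 = -102 + 96 \cdot 0 = -102 + 0 = -102$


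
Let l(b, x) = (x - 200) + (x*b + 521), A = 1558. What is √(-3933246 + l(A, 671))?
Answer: 2*I*√721709 ≈ 1699.1*I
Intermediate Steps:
l(b, x) = 321 + x + b*x (l(b, x) = (-200 + x) + (b*x + 521) = (-200 + x) + (521 + b*x) = 321 + x + b*x)
√(-3933246 + l(A, 671)) = √(-3933246 + (321 + 671 + 1558*671)) = √(-3933246 + (321 + 671 + 1045418)) = √(-3933246 + 1046410) = √(-2886836) = 2*I*√721709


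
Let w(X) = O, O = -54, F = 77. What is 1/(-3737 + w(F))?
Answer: -1/3791 ≈ -0.00026378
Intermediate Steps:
w(X) = -54
1/(-3737 + w(F)) = 1/(-3737 - 54) = 1/(-3791) = -1/3791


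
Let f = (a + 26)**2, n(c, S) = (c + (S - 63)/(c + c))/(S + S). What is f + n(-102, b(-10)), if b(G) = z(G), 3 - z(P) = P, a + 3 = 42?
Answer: 11194321/2652 ≈ 4221.1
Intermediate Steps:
a = 39 (a = -3 + 42 = 39)
z(P) = 3 - P
b(G) = 3 - G
n(c, S) = (c + (-63 + S)/(2*c))/(2*S) (n(c, S) = (c + (-63 + S)/((2*c)))/((2*S)) = (c + (-63 + S)*(1/(2*c)))*(1/(2*S)) = (c + (-63 + S)/(2*c))*(1/(2*S)) = (c + (-63 + S)/(2*c))/(2*S))
f = 4225 (f = (39 + 26)**2 = 65**2 = 4225)
f + n(-102, b(-10)) = 4225 + (1/4)*(-63 + (3 - 1*(-10)) + 2*(-102)**2)/((3 - 1*(-10))*(-102)) = 4225 + (1/4)*(-1/102)*(-63 + (3 + 10) + 2*10404)/(3 + 10) = 4225 + (1/4)*(-1/102)*(-63 + 13 + 20808)/13 = 4225 + (1/4)*(1/13)*(-1/102)*20758 = 4225 - 10379/2652 = 11194321/2652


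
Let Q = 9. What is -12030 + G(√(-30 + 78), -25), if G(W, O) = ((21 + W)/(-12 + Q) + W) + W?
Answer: -12037 + 20*√3/3 ≈ -12025.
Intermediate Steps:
G(W, O) = -7 + 5*W/3 (G(W, O) = ((21 + W)/(-12 + 9) + W) + W = ((21 + W)/(-3) + W) + W = ((21 + W)*(-⅓) + W) + W = ((-7 - W/3) + W) + W = (-7 + 2*W/3) + W = -7 + 5*W/3)
-12030 + G(√(-30 + 78), -25) = -12030 + (-7 + 5*√(-30 + 78)/3) = -12030 + (-7 + 5*√48/3) = -12030 + (-7 + 5*(4*√3)/3) = -12030 + (-7 + 20*√3/3) = -12037 + 20*√3/3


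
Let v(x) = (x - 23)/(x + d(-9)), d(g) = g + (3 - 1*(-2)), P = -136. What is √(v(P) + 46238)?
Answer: √226571765/70 ≈ 215.03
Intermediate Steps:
d(g) = 5 + g (d(g) = g + (3 + 2) = g + 5 = 5 + g)
v(x) = (-23 + x)/(-4 + x) (v(x) = (x - 23)/(x + (5 - 9)) = (-23 + x)/(x - 4) = (-23 + x)/(-4 + x))
√(v(P) + 46238) = √((-23 - 136)/(-4 - 136) + 46238) = √(-159/(-140) + 46238) = √(-1/140*(-159) + 46238) = √(159/140 + 46238) = √(6473479/140) = √226571765/70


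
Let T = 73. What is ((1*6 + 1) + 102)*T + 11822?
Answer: 19779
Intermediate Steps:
((1*6 + 1) + 102)*T + 11822 = ((1*6 + 1) + 102)*73 + 11822 = ((6 + 1) + 102)*73 + 11822 = (7 + 102)*73 + 11822 = 109*73 + 11822 = 7957 + 11822 = 19779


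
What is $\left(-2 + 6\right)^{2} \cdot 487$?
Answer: $7792$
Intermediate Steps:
$\left(-2 + 6\right)^{2} \cdot 487 = 4^{2} \cdot 487 = 16 \cdot 487 = 7792$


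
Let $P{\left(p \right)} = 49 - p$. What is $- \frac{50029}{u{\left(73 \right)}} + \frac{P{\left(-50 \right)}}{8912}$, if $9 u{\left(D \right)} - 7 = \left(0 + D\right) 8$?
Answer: $- \frac{1337555841}{1755664} \approx -761.85$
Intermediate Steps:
$u{\left(D \right)} = \frac{7}{9} + \frac{8 D}{9}$ ($u{\left(D \right)} = \frac{7}{9} + \frac{\left(0 + D\right) 8}{9} = \frac{7}{9} + \frac{D 8}{9} = \frac{7}{9} + \frac{8 D}{9}$)
$- \frac{50029}{u{\left(73 \right)}} + \frac{P{\left(-50 \right)}}{8912} = - \frac{50029}{\frac{7}{9} + \frac{8}{9} \cdot 73} + \frac{49 - -50}{8912} = - \frac{50029}{\frac{7}{9} + \frac{584}{9}} + \left(49 + 50\right) \frac{1}{8912} = - \frac{50029}{\frac{197}{3}} + 99 \cdot \frac{1}{8912} = \left(-50029\right) \frac{3}{197} + \frac{99}{8912} = - \frac{150087}{197} + \frac{99}{8912} = - \frac{1337555841}{1755664}$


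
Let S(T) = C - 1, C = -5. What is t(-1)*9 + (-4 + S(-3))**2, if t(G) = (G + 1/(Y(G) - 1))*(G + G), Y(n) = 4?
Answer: 112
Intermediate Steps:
S(T) = -6 (S(T) = -5 - 1 = -6)
t(G) = 2*G*(1/3 + G) (t(G) = (G + 1/(4 - 1))*(G + G) = (G + 1/3)*(2*G) = (1/3 + G)*(2*G) = 2*G*(1/3 + G))
t(-1)*9 + (-4 + S(-3))**2 = ((2/3)*(-1)*(1 + 3*(-1)))*9 + (-4 - 6)**2 = ((2/3)*(-1)*(1 - 3))*9 + (-10)**2 = ((2/3)*(-1)*(-2))*9 + 100 = (4/3)*9 + 100 = 12 + 100 = 112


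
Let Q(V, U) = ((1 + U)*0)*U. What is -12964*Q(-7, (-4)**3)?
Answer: 0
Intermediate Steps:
Q(V, U) = 0 (Q(V, U) = 0*U = 0)
-12964*Q(-7, (-4)**3) = -12964*0 = 0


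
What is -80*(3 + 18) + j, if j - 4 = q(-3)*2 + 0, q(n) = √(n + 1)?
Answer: -1676 + 2*I*√2 ≈ -1676.0 + 2.8284*I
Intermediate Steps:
q(n) = √(1 + n)
j = 4 + 2*I*√2 (j = 4 + (√(1 - 3)*2 + 0) = 4 + (√(-2)*2 + 0) = 4 + ((I*√2)*2 + 0) = 4 + (2*I*√2 + 0) = 4 + 2*I*√2 ≈ 4.0 + 2.8284*I)
-80*(3 + 18) + j = -80*(3 + 18) + (4 + 2*I*√2) = -80*21 + (4 + 2*I*√2) = -1680 + (4 + 2*I*√2) = -1676 + 2*I*√2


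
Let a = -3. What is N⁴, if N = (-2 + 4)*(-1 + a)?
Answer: 4096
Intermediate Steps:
N = -8 (N = (-2 + 4)*(-1 - 3) = 2*(-4) = -8)
N⁴ = (-8)⁴ = 4096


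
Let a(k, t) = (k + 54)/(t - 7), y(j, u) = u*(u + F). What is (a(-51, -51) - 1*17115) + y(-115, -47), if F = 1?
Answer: -867277/58 ≈ -14953.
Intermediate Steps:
y(j, u) = u*(1 + u) (y(j, u) = u*(u + 1) = u*(1 + u))
a(k, t) = (54 + k)/(-7 + t)
(a(-51, -51) - 1*17115) + y(-115, -47) = ((54 - 51)/(-7 - 51) - 1*17115) - 47*(1 - 47) = (3/(-58) - 17115) - 47*(-46) = (-1/58*3 - 17115) + 2162 = (-3/58 - 17115) + 2162 = -992673/58 + 2162 = -867277/58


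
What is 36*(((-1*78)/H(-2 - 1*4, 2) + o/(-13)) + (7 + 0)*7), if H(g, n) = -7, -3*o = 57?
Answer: 201816/91 ≈ 2217.8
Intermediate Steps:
o = -19 (o = -⅓*57 = -19)
36*(((-1*78)/H(-2 - 1*4, 2) + o/(-13)) + (7 + 0)*7) = 36*((-1*78/(-7) - 19/(-13)) + (7 + 0)*7) = 36*((-78*(-⅐) - 19*(-1/13)) + 7*7) = 36*((78/7 + 19/13) + 49) = 36*(1147/91 + 49) = 36*(5606/91) = 201816/91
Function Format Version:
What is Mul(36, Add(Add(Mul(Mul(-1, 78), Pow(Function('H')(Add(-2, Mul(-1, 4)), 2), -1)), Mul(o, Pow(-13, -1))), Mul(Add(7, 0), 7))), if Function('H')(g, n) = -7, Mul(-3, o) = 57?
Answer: Rational(201816, 91) ≈ 2217.8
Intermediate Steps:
o = -19 (o = Mul(Rational(-1, 3), 57) = -19)
Mul(36, Add(Add(Mul(Mul(-1, 78), Pow(Function('H')(Add(-2, Mul(-1, 4)), 2), -1)), Mul(o, Pow(-13, -1))), Mul(Add(7, 0), 7))) = Mul(36, Add(Add(Mul(Mul(-1, 78), Pow(-7, -1)), Mul(-19, Pow(-13, -1))), Mul(Add(7, 0), 7))) = Mul(36, Add(Add(Mul(-78, Rational(-1, 7)), Mul(-19, Rational(-1, 13))), Mul(7, 7))) = Mul(36, Add(Add(Rational(78, 7), Rational(19, 13)), 49)) = Mul(36, Add(Rational(1147, 91), 49)) = Mul(36, Rational(5606, 91)) = Rational(201816, 91)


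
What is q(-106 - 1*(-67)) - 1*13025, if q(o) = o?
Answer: -13064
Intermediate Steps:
q(-106 - 1*(-67)) - 1*13025 = (-106 - 1*(-67)) - 1*13025 = (-106 + 67) - 13025 = -39 - 13025 = -13064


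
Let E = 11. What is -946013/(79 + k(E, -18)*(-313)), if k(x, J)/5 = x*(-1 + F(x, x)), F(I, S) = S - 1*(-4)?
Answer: 946013/240931 ≈ 3.9265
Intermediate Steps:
F(I, S) = 4 + S (F(I, S) = S + 4 = 4 + S)
k(x, J) = 5*x*(3 + x) (k(x, J) = 5*(x*(-1 + (4 + x))) = 5*(x*(3 + x)) = 5*x*(3 + x))
-946013/(79 + k(E, -18)*(-313)) = -946013/(79 + (5*11*(3 + 11))*(-313)) = -946013/(79 + (5*11*14)*(-313)) = -946013/(79 + 770*(-313)) = -946013/(79 - 241010) = -946013/(-240931) = -946013*(-1/240931) = 946013/240931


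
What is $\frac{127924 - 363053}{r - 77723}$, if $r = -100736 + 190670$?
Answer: $- \frac{235129}{12211} \approx -19.255$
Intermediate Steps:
$r = 89934$
$\frac{127924 - 363053}{r - 77723} = \frac{127924 - 363053}{89934 - 77723} = - \frac{235129}{12211}$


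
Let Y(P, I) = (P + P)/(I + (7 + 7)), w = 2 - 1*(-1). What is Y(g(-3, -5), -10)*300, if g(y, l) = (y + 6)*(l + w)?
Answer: -900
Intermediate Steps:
w = 3 (w = 2 + 1 = 3)
g(y, l) = (3 + l)*(6 + y) (g(y, l) = (y + 6)*(l + 3) = (6 + y)*(3 + l) = (3 + l)*(6 + y))
Y(P, I) = 2*P/(14 + I) (Y(P, I) = (2*P)/(I + 14) = (2*P)/(14 + I) = 2*P/(14 + I))
Y(g(-3, -5), -10)*300 = (2*(18 + 3*(-3) + 6*(-5) - 5*(-3))/(14 - 10))*300 = (2*(18 - 9 - 30 + 15)/4)*300 = (2*(-6)*(¼))*300 = -3*300 = -900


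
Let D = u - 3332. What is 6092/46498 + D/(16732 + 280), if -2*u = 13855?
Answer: -373409127/791023976 ≈ -0.47206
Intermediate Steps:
u = -13855/2 (u = -1/2*13855 = -13855/2 ≈ -6927.5)
D = -20519/2 (D = -13855/2 - 3332 = -20519/2 ≈ -10260.)
6092/46498 + D/(16732 + 280) = 6092/46498 - 20519/(2*(16732 + 280)) = 6092*(1/46498) - 20519/2/17012 = 3046/23249 - 20519/2*1/17012 = 3046/23249 - 20519/34024 = -373409127/791023976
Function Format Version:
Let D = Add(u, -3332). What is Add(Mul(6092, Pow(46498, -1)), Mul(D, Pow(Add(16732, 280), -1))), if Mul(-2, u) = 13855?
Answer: Rational(-373409127, 791023976) ≈ -0.47206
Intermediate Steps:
u = Rational(-13855, 2) (u = Mul(Rational(-1, 2), 13855) = Rational(-13855, 2) ≈ -6927.5)
D = Rational(-20519, 2) (D = Add(Rational(-13855, 2), -3332) = Rational(-20519, 2) ≈ -10260.)
Add(Mul(6092, Pow(46498, -1)), Mul(D, Pow(Add(16732, 280), -1))) = Add(Mul(6092, Pow(46498, -1)), Mul(Rational(-20519, 2), Pow(Add(16732, 280), -1))) = Add(Mul(6092, Rational(1, 46498)), Mul(Rational(-20519, 2), Pow(17012, -1))) = Add(Rational(3046, 23249), Mul(Rational(-20519, 2), Rational(1, 17012))) = Add(Rational(3046, 23249), Rational(-20519, 34024)) = Rational(-373409127, 791023976)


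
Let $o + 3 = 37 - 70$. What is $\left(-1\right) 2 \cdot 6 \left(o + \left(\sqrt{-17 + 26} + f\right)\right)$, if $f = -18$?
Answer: $612$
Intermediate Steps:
$o = -36$ ($o = -3 + \left(37 - 70\right) = -3 - 33 = -36$)
$\left(-1\right) 2 \cdot 6 \left(o + \left(\sqrt{-17 + 26} + f\right)\right) = \left(-1\right) 2 \cdot 6 \left(-36 - \left(18 - \sqrt{-17 + 26}\right)\right) = \left(-2\right) 6 \left(-36 - \left(18 - \sqrt{9}\right)\right) = - 12 \left(-36 + \left(3 - 18\right)\right) = - 12 \left(-36 - 15\right) = \left(-12\right) \left(-51\right) = 612$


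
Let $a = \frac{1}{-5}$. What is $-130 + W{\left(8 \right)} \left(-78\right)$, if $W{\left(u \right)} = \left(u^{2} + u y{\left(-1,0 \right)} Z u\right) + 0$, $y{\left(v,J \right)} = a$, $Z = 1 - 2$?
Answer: $- \frac{30602}{5} \approx -6120.4$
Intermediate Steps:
$Z = -1$ ($Z = 1 - 2 = -1$)
$a = - \frac{1}{5} \approx -0.2$
$y{\left(v,J \right)} = - \frac{1}{5}$
$W{\left(u \right)} = \frac{6 u^{2}}{5}$ ($W{\left(u \right)} = \left(u^{2} + u \left(- \frac{1}{5}\right) \left(-1\right) u\right) + 0 = \left(u^{2} + - \frac{u}{5} \left(-1\right) u\right) + 0 = \left(u^{2} + \frac{u}{5} u\right) + 0 = \left(u^{2} + \frac{u^{2}}{5}\right) + 0 = \frac{6 u^{2}}{5} + 0 = \frac{6 u^{2}}{5}$)
$-130 + W{\left(8 \right)} \left(-78\right) = -130 + \frac{6 \cdot 8^{2}}{5} \left(-78\right) = -130 + \frac{6}{5} \cdot 64 \left(-78\right) = -130 + \frac{384}{5} \left(-78\right) = -130 - \frac{29952}{5} = - \frac{30602}{5}$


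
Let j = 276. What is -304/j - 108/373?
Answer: -35800/25737 ≈ -1.3910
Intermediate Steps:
-304/j - 108/373 = -304/276 - 108/373 = -304*1/276 - 108*1/373 = -76/69 - 108/373 = -35800/25737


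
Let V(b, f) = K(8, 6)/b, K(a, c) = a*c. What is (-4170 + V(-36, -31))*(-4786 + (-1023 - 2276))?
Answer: 33725230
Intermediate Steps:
V(b, f) = 48/b (V(b, f) = (8*6)/b = 48/b)
(-4170 + V(-36, -31))*(-4786 + (-1023 - 2276)) = (-4170 + 48/(-36))*(-4786 + (-1023 - 2276)) = (-4170 + 48*(-1/36))*(-4786 - 3299) = (-4170 - 4/3)*(-8085) = -12514/3*(-8085) = 33725230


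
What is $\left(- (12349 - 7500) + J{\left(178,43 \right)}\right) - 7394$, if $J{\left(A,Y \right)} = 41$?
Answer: $-12202$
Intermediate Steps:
$\left(- (12349 - 7500) + J{\left(178,43 \right)}\right) - 7394 = \left(- (12349 - 7500) + 41\right) - 7394 = \left(\left(-1\right) 4849 + 41\right) - 7394 = \left(-4849 + 41\right) - 7394 = -4808 - 7394 = -12202$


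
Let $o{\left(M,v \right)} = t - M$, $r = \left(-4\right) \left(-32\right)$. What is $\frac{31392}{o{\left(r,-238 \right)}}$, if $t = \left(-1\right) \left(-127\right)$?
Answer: $-31392$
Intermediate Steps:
$t = 127$
$r = 128$
$o{\left(M,v \right)} = 127 - M$
$\frac{31392}{o{\left(r,-238 \right)}} = \frac{31392}{127 - 128} = \frac{31392}{-1} = 31392 \left(-1\right) = -31392$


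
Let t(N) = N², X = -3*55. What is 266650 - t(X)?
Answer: 239425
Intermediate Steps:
X = -165
266650 - t(X) = 266650 - 1*(-165)² = 266650 - 1*27225 = 266650 - 27225 = 239425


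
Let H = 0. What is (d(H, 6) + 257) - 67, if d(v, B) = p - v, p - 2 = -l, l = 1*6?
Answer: 186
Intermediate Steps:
l = 6
p = -4 (p = 2 - 1*6 = 2 - 6 = -4)
d(v, B) = -4 - v
(d(H, 6) + 257) - 67 = ((-4 - 1*0) + 257) - 67 = ((-4 + 0) + 257) - 67 = (-4 + 257) - 67 = 253 - 67 = 186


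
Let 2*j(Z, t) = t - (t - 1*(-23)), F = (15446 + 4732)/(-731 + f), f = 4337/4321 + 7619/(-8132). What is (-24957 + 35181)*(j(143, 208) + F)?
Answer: -540465288668424/1351779113 ≈ -3.9982e+5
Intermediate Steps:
f = 123515/1849388 (f = 4337*(1/4321) + 7619*(-1/8132) = 4337/4321 - 401/428 = 123515/1849388 ≈ 0.066787)
F = -37316951064/1351779113 (F = (15446 + 4732)/(-731 + 123515/1849388) = 20178/(-1351779113/1849388) = 20178*(-1849388/1351779113) = -37316951064/1351779113 ≈ -27.606)
j(Z, t) = -23/2 (j(Z, t) = (t - (t - 1*(-23)))/2 = (t - (t + 23))/2 = (t - (23 + t))/2 = (t + (-23 - t))/2 = (1/2)*(-23) = -23/2)
(-24957 + 35181)*(j(143, 208) + F) = (-24957 + 35181)*(-23/2 - 37316951064/1351779113) = 10224*(-105724821727/2703558226) = -540465288668424/1351779113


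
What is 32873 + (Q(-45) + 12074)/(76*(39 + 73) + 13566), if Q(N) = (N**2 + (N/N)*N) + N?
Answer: 725784103/22078 ≈ 32874.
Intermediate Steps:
Q(N) = N**2 + 2*N (Q(N) = (N**2 + 1*N) + N = (N**2 + N) + N = (N + N**2) + N = N**2 + 2*N)
32873 + (Q(-45) + 12074)/(76*(39 + 73) + 13566) = 32873 + (-45*(2 - 45) + 12074)/(76*(39 + 73) + 13566) = 32873 + (-45*(-43) + 12074)/(76*112 + 13566) = 32873 + (1935 + 12074)/(8512 + 13566) = 32873 + 14009/22078 = 725784103/22078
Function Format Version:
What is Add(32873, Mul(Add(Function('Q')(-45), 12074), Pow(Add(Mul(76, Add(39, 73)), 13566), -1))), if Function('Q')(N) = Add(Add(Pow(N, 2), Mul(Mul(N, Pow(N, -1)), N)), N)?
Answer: Rational(725784103, 22078) ≈ 32874.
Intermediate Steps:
Function('Q')(N) = Add(Pow(N, 2), Mul(2, N)) (Function('Q')(N) = Add(Add(Pow(N, 2), Mul(1, N)), N) = Add(Add(Pow(N, 2), N), N) = Add(Add(N, Pow(N, 2)), N) = Add(Pow(N, 2), Mul(2, N)))
Add(32873, Mul(Add(Function('Q')(-45), 12074), Pow(Add(Mul(76, Add(39, 73)), 13566), -1))) = Add(32873, Mul(Add(Mul(-45, Add(2, -45)), 12074), Pow(Add(Mul(76, Add(39, 73)), 13566), -1))) = Add(32873, Mul(Add(Mul(-45, -43), 12074), Pow(Add(Mul(76, 112), 13566), -1))) = Add(32873, Mul(Add(1935, 12074), Pow(Add(8512, 13566), -1))) = Add(32873, Mul(14009, Pow(22078, -1))) = Add(32873, Mul(14009, Rational(1, 22078))) = Add(32873, Rational(14009, 22078)) = Rational(725784103, 22078)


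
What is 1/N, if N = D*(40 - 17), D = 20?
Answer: 1/460 ≈ 0.0021739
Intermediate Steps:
N = 460 (N = 20*(40 - 17) = 20*23 = 460)
1/N = 1/460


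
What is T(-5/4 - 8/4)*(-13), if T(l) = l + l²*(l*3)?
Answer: 88387/64 ≈ 1381.0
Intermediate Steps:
T(l) = l + 3*l³ (T(l) = l + l²*(3*l) = l + 3*l³)
T(-5/4 - 8/4)*(-13) = ((-5/4 - 8/4) + 3*(-5/4 - 8/4)³)*(-13) = ((-5*¼ - 8*¼) + 3*(-5*¼ - 8*¼)³)*(-13) = ((-5/4 - 2) + 3*(-5/4 - 2)³)*(-13) = (-13/4 + 3*(-13/4)³)*(-13) = (-13/4 + 3*(-2197/64))*(-13) = (-13/4 - 6591/64)*(-13) = -6799/64*(-13) = 88387/64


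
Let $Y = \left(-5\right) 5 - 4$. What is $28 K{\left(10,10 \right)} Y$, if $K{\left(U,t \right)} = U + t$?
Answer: $-16240$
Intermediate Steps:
$Y = -29$ ($Y = -25 - 4 = -29$)
$28 K{\left(10,10 \right)} Y = 28 \left(10 + 10\right) \left(-29\right) = 28 \cdot 20 \left(-29\right) = 560 \left(-29\right) = -16240$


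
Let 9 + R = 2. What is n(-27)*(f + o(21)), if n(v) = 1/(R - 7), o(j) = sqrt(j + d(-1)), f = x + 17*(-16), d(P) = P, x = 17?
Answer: 255/14 - sqrt(5)/7 ≈ 17.895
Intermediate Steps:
f = -255 (f = 17 + 17*(-16) = 17 - 272 = -255)
o(j) = sqrt(-1 + j) (o(j) = sqrt(j - 1) = sqrt(-1 + j))
R = -7 (R = -9 + 2 = -7)
n(v) = -1/14 (n(v) = 1/(-7 - 7) = 1/(-14) = -1/14)
n(-27)*(f + o(21)) = -(-255 + sqrt(-1 + 21))/14 = -(-255 + sqrt(20))/14 = -(-255 + 2*sqrt(5))/14 = 255/14 - sqrt(5)/7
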